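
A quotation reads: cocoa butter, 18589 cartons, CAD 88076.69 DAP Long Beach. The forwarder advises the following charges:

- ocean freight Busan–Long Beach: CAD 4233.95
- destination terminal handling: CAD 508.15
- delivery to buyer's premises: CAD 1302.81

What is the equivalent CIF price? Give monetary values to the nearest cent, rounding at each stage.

CIF price: CAD 86265.73

Not relevant to the conversion: freight — on the seller under both DAP and CIF; already in the DAP price and stays in the CIF price.
From DAP to CIF, the seller no longer bears: destination terminal, delivery.
CIF price = 88076.69 − 508.15 − 1302.81 = 86265.73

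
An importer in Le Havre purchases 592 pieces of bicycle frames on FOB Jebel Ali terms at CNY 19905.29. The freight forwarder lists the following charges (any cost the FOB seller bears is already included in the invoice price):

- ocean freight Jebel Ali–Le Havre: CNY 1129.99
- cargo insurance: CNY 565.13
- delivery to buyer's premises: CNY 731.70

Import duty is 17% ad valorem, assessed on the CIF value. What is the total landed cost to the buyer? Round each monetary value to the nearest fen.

Total landed cost: CNY 26004.18

FOB: the seller bears costs until goods are on board at the origin port; the buyer bears freight, insurance and all costs thereafter.
CIF value = FOB price + freight + insurance = 19905.29 + 1129.99 + 565.13 = 21600.41
Import duty = 21600.41 × 17% = 3672.07
Buyer bears: freight 1129.99 + insurance 565.13 + delivery 731.70 + duty 3672.07 = 6098.89
Landed cost = invoice 19905.29 + 6098.89 = 26004.18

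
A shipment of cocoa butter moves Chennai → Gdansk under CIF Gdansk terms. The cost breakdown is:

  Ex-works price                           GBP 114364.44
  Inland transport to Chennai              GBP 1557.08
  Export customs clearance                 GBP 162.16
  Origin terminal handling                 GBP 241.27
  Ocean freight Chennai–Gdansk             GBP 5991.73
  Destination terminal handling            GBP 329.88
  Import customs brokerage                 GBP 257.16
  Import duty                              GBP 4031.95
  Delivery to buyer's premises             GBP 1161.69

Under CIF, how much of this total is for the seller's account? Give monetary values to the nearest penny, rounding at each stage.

Seller's account: GBP 122316.68

CIF: the seller pays costs through ocean freight and marine insurance to the destination port.
Seller's account: goods 114364.44 + inland to port 1557.08 + export clearance 162.16 + origin terminal 241.27 + freight 5991.73 = 122316.68
Buyer's account: destination terminal 329.88 + brokerage 257.16 + duty 4031.95 + delivery 1161.69 = 5780.68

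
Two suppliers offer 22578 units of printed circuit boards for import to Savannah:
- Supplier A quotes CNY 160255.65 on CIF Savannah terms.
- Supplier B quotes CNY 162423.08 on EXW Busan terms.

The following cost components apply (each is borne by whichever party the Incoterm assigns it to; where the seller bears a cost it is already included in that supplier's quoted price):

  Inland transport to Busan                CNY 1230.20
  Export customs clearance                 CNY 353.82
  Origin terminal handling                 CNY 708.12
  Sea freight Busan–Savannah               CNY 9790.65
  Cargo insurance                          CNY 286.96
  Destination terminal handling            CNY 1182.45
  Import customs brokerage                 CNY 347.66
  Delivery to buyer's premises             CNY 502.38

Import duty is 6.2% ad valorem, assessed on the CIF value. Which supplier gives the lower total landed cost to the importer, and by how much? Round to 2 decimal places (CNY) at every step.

Supplier A is cheaper by CNY 15438.49

Supplier A (CIF):
The CIF price already equals the CIF value: 160255.65
Import duty = 160255.65 × 6.2% = 9935.85
Buyer bears (A): 1182.45 + 347.66 + 502.38 = 2032.49
Landed cost (A) = invoice 160255.65 + 2032.49 + duty 9935.85 = 172223.99
Supplier B (EXW):
CIF value = EXW price + inland to port + export clearance + origin terminal + freight + insurance = 162423.08 + 1230.20 + 353.82 + 708.12 + 9790.65 + 286.96 = 174792.83
Import duty = 174792.83 × 6.2% = 10837.16
Buyer bears (B): 1230.20 + 353.82 + 708.12 + 9790.65 + 286.96 + 1182.45 + 347.66 + 502.38 = 14402.24
Landed cost (B) = invoice 162423.08 + 14402.24 + duty 10837.16 = 187662.48
Difference = |172223.99 − 187662.48| = 15438.49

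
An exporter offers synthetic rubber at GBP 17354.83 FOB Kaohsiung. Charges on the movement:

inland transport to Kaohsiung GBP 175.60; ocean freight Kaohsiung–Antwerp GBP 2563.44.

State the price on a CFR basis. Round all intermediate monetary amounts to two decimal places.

Not relevant to the conversion: inland to port — on the seller under both FOB and CFR; already in the FOB price and stays in the CFR price.
From FOB to CFR, the seller additionally bears: freight.
CFR price = 17354.83 + 2563.44 = 19918.27

CFR price: GBP 19918.27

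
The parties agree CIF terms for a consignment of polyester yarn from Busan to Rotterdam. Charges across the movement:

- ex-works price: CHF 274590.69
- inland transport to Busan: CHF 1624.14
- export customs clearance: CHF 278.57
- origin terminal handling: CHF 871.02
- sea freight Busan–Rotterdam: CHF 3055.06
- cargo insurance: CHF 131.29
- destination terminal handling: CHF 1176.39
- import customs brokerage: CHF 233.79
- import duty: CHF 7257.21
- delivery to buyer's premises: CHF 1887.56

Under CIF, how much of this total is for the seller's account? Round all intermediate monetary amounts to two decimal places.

Seller's account: CHF 280550.77

CIF: the seller pays costs through ocean freight and marine insurance to the destination port.
Seller's account: goods 274590.69 + inland to port 1624.14 + export clearance 278.57 + origin terminal 871.02 + freight 3055.06 + insurance 131.29 = 280550.77
Buyer's account: destination terminal 1176.39 + brokerage 233.79 + duty 7257.21 + delivery 1887.56 = 10554.95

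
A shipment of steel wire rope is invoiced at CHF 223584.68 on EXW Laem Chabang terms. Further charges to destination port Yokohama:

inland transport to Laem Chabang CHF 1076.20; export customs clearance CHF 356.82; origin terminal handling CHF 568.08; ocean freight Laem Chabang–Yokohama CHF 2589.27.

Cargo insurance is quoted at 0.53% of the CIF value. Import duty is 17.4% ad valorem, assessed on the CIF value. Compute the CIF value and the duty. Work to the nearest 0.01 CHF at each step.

CIF value: CHF 229390.82; import duty: CHF 39914.00

Let C be the CIF value. C = EXW price + pre-shipment costs + freight + 0.53% × C
C − 0.53% × C = 223584.68 + 1076.20 + 356.82 + 568.08 + 2589.27
0.9947 × C = 228175.05
C = 228175.05 / 0.9947 = 229390.82
Insurance premium = 0.53% × 229390.82 = 1215.77
Import duty = 229390.82 × 17.4% = 39914.00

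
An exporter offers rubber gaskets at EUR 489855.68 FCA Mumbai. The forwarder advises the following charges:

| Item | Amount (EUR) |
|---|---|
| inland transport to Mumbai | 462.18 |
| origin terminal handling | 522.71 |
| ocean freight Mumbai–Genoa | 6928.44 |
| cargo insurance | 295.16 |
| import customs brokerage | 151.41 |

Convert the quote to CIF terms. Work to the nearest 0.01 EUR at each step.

Not relevant to the conversion: inland to port — on the seller under both FCA and CIF; already in the FCA price and stays in the CIF price. brokerage — on the buyer under both terms; not part of either seller's price.
From FCA to CIF, the seller additionally bears: origin terminal, freight, insurance.
CIF price = 489855.68 + 522.71 + 6928.44 + 295.16 = 497601.99

CIF price: EUR 497601.99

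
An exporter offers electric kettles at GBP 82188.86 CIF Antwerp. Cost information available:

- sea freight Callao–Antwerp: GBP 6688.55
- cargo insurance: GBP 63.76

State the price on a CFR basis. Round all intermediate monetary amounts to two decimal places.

CFR price: GBP 82125.10

Not relevant to the conversion: freight — on the seller under both CIF and CFR; already in the CIF price and stays in the CFR price.
From CIF to CFR, the seller no longer bears: insurance.
CFR price = 82188.86 − 63.76 = 82125.10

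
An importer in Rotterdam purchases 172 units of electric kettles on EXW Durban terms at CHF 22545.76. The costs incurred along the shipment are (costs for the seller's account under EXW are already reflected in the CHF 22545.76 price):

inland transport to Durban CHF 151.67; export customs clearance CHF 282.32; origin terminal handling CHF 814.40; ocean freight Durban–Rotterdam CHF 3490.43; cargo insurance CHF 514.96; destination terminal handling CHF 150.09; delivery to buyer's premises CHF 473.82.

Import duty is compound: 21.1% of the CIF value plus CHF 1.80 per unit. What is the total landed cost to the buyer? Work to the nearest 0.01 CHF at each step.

Total landed cost: CHF 34598.75

EXW: the seller makes goods available at their premises; the buyer bears all onward costs.
CIF value = EXW price + inland to port + export clearance + origin terminal + freight + insurance = 22545.76 + 151.67 + 282.32 + 814.40 + 3490.43 + 514.96 = 27799.54
Ad valorem component: 27799.54 × 21.1% = 5865.70
Specific component: 172 × 1.80 = 309.60
Import duty = 5865.70 + 309.60 = 6175.30
Buyer bears: inland to port 151.67 + export clearance 282.32 + origin terminal 814.40 + freight 3490.43 + insurance 514.96 + destination terminal 150.09 + delivery 473.82 + duty 6175.30 = 12052.99
Landed cost = invoice 22545.76 + 12052.99 = 34598.75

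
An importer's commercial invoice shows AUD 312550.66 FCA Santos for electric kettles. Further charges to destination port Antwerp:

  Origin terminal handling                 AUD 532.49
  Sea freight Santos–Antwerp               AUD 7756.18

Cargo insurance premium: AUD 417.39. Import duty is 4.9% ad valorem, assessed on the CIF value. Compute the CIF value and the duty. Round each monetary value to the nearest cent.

CIF = FCA price + pre-shipment costs + freight + insurance
CIF = 312550.66 + 532.49 + 7756.18 + 417.39 = 321256.72
Import duty = 321256.72 × 4.9% = 15741.58

CIF value: AUD 321256.72; import duty: AUD 15741.58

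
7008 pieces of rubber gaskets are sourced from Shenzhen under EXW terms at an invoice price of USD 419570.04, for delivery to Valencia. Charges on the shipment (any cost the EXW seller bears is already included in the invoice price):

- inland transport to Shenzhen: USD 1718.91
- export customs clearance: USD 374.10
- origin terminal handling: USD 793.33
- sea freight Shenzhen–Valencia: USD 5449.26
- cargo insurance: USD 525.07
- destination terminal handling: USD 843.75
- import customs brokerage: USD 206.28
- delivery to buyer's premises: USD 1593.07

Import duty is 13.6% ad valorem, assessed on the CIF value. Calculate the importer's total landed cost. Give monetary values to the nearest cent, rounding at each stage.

Total landed cost: USD 489340.39

EXW: the seller makes goods available at their premises; the buyer bears all onward costs.
CIF value = EXW price + inland to port + export clearance + origin terminal + freight + insurance = 419570.04 + 1718.91 + 374.10 + 793.33 + 5449.26 + 525.07 = 428430.71
Import duty = 428430.71 × 13.6% = 58266.58
Buyer bears: inland to port 1718.91 + export clearance 374.10 + origin terminal 793.33 + freight 5449.26 + insurance 525.07 + destination terminal 843.75 + brokerage 206.28 + delivery 1593.07 + duty 58266.58 = 69770.35
Landed cost = invoice 419570.04 + 69770.35 = 489340.39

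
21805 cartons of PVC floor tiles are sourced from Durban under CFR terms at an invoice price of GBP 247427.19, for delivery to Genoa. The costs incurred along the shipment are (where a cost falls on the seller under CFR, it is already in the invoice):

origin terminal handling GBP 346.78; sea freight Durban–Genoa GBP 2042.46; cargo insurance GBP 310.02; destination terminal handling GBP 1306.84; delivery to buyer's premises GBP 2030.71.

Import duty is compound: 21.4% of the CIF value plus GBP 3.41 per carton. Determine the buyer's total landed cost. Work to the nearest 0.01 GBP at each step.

Total landed cost: GBP 378445.57

CFR: the seller pays costs through ocean freight to the destination port, but not insurance.
Already in the invoice (seller's account under CFR): origin terminal, freight — exclude.
CIF value = CFR price + insurance = 247427.19 + 310.02 = 247737.21
Ad valorem component: 247737.21 × 21.4% = 53015.76
Specific component: 21805 × 3.41 = 74355.05
Import duty = 53015.76 + 74355.05 = 127370.81
Buyer bears: insurance 310.02 + destination terminal 1306.84 + delivery 2030.71 + duty 127370.81 = 131018.38
Landed cost = invoice 247427.19 + 131018.38 = 378445.57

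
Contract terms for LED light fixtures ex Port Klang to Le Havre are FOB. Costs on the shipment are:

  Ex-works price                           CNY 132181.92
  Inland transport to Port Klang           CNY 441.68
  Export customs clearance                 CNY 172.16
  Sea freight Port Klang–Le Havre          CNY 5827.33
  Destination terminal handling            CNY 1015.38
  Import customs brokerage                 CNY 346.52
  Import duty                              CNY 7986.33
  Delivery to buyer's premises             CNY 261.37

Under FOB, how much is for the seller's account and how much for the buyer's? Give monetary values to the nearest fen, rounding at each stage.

FOB: the seller bears costs until goods are on board at the origin port; the buyer bears freight, insurance and all costs thereafter.
Seller's account: goods 132181.92 + inland to port 441.68 + export clearance 172.16 = 132795.76
Buyer's account: freight 5827.33 + destination terminal 1015.38 + brokerage 346.52 + duty 7986.33 + delivery 261.37 = 15436.93

Seller: CNY 132795.76; buyer: CNY 15436.93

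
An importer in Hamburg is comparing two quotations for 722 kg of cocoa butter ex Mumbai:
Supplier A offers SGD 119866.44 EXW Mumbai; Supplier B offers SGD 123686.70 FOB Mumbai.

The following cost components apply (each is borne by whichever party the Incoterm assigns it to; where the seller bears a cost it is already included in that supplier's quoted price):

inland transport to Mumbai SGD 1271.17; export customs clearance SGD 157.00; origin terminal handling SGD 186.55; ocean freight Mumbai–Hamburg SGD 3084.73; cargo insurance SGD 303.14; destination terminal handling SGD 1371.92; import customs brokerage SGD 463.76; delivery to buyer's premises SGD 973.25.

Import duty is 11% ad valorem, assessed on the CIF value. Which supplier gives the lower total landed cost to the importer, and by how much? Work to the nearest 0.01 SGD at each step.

Supplier A (EXW):
CIF value = EXW price + inland to port + export clearance + origin terminal + freight + insurance = 119866.44 + 1271.17 + 157.00 + 186.55 + 3084.73 + 303.14 = 124869.03
Import duty = 124869.03 × 11% = 13735.59
Buyer bears (A): 1271.17 + 157.00 + 186.55 + 3084.73 + 303.14 + 1371.92 + 463.76 + 973.25 = 7811.52
Landed cost (A) = invoice 119866.44 + 7811.52 + duty 13735.59 = 141413.55
Supplier B (FOB):
CIF value = FOB price + freight + insurance = 123686.70 + 3084.73 + 303.14 = 127074.57
Import duty = 127074.57 × 11% = 13978.20
Buyer bears (B): 3084.73 + 303.14 + 1371.92 + 463.76 + 973.25 = 6196.80
Landed cost (B) = invoice 123686.70 + 6196.80 + duty 13978.20 = 143861.70
Difference = |141413.55 − 143861.70| = 2448.15

Supplier A is cheaper by SGD 2448.15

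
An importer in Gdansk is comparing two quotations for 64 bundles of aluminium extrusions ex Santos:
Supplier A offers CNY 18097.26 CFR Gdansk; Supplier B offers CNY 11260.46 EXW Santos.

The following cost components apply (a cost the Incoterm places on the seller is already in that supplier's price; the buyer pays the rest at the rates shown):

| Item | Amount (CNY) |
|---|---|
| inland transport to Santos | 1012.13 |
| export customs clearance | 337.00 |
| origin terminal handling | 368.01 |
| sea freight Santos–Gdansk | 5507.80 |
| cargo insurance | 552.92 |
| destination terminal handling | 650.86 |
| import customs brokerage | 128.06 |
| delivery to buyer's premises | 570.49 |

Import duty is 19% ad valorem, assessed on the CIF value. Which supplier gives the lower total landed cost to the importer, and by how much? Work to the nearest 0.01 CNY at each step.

Supplier A is cheaper by CNY 461.89

Supplier A (CFR):
CIF value = CFR price + insurance = 18097.26 + 552.92 = 18650.18
Import duty = 18650.18 × 19% = 3543.53
Buyer bears (A): 552.92 + 650.86 + 128.06 + 570.49 = 1902.33
Landed cost (A) = invoice 18097.26 + 1902.33 + duty 3543.53 = 23543.12
Supplier B (EXW):
CIF value = EXW price + inland to port + export clearance + origin terminal + freight + insurance = 11260.46 + 1012.13 + 337.00 + 368.01 + 5507.80 + 552.92 = 19038.32
Import duty = 19038.32 × 19% = 3617.28
Buyer bears (B): 1012.13 + 337.00 + 368.01 + 5507.80 + 552.92 + 650.86 + 128.06 + 570.49 = 9127.27
Landed cost (B) = invoice 11260.46 + 9127.27 + duty 3617.28 = 24005.01
Difference = |23543.12 − 24005.01| = 461.89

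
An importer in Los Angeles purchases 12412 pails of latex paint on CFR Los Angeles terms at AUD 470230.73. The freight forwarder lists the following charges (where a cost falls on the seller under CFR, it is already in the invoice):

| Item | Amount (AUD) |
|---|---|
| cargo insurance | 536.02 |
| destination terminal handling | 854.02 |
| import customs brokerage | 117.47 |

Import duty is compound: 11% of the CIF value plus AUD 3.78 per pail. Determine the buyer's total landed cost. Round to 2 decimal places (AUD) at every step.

Total landed cost: AUD 570439.94

CFR: the seller pays costs through ocean freight to the destination port, but not insurance.
CIF value = CFR price + insurance = 470230.73 + 536.02 = 470766.75
Ad valorem component: 470766.75 × 11% = 51784.34
Specific component: 12412 × 3.78 = 46917.36
Import duty = 51784.34 + 46917.36 = 98701.70
Buyer bears: insurance 536.02 + destination terminal 854.02 + brokerage 117.47 + duty 98701.70 = 100209.21
Landed cost = invoice 470230.73 + 100209.21 = 570439.94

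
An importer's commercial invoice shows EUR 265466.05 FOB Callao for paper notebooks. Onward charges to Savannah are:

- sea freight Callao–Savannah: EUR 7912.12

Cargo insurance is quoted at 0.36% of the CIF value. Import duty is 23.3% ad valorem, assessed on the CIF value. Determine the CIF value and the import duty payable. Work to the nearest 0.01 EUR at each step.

CIF value: EUR 274365.89; import duty: EUR 63927.25

Let C be the CIF value. C = FOB price + freight + 0.36% × C
C − 0.36% × C = 265466.05 + 7912.12
0.9964 × C = 273378.17
C = 273378.17 / 0.9964 = 274365.89
Insurance premium = 0.36% × 274365.89 = 987.72
Import duty = 274365.89 × 23.3% = 63927.25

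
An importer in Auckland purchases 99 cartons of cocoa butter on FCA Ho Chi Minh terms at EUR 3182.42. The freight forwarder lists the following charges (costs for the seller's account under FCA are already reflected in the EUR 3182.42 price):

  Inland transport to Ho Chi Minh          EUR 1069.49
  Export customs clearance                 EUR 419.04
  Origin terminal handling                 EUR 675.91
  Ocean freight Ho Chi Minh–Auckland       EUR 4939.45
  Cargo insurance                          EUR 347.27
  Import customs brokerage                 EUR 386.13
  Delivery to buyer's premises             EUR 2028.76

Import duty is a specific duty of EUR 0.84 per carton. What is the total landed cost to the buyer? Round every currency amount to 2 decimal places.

FCA: the seller delivers export-cleared goods to the carrier; the buyer bears costs from that point.
Already in the invoice (seller's account under FCA): inland to port, export clearance — exclude.
CIF value = FCA price + origin terminal + freight + insurance = 3182.42 + 675.91 + 4939.45 + 347.27 = 9145.05
Import duty = 99 × 0.84 = 83.16
Buyer bears: origin terminal 675.91 + freight 4939.45 + insurance 347.27 + brokerage 386.13 + delivery 2028.76 + duty 83.16 = 8460.68
Landed cost = invoice 3182.42 + 8460.68 = 11643.10

Total landed cost: EUR 11643.10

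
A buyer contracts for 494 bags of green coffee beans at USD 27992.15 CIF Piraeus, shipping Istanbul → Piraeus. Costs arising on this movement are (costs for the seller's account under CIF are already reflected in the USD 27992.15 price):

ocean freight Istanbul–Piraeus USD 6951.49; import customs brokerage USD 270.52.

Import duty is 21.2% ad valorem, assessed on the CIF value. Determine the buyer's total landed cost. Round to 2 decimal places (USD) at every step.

Total landed cost: USD 34197.01

CIF: the seller pays costs through ocean freight and marine insurance to the destination port.
Already in the invoice (seller's account under CIF): freight — exclude.
The CIF price already equals the CIF value: 27992.15
Import duty = 27992.15 × 21.2% = 5934.34
Buyer bears: brokerage 270.52 + duty 5934.34 = 6204.86
Landed cost = invoice 27992.15 + 6204.86 = 34197.01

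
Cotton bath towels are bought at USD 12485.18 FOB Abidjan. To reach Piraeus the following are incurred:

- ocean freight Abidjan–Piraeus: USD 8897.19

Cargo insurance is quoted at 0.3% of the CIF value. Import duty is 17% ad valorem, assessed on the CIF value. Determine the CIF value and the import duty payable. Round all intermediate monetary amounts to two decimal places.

Let C be the CIF value. C = FOB price + freight + 0.3% × C
C − 0.3% × C = 12485.18 + 8897.19
0.997 × C = 21382.37
C = 21382.37 / 0.997 = 21446.71
Insurance premium = 0.3% × 21446.71 = 64.34
Import duty = 21446.71 × 17% = 3645.94

CIF value: USD 21446.71; import duty: USD 3645.94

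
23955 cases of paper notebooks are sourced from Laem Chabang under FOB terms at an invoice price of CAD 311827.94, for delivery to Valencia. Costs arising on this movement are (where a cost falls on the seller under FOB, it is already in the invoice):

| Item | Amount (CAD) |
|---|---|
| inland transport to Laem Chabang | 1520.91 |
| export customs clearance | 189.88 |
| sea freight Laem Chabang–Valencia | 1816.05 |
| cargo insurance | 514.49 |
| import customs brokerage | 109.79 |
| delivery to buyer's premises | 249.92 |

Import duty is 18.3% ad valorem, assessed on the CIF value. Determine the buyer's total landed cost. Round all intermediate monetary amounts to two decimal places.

FOB: the seller bears costs until goods are on board at the origin port; the buyer bears freight, insurance and all costs thereafter.
Already in the invoice (seller's account under FOB): inland to port, export clearance — exclude.
CIF value = FOB price + freight + insurance = 311827.94 + 1816.05 + 514.49 = 314158.48
Import duty = 314158.48 × 18.3% = 57491.00
Buyer bears: freight 1816.05 + insurance 514.49 + brokerage 109.79 + delivery 249.92 + duty 57491.00 = 60181.25
Landed cost = invoice 311827.94 + 60181.25 = 372009.19

Total landed cost: CAD 372009.19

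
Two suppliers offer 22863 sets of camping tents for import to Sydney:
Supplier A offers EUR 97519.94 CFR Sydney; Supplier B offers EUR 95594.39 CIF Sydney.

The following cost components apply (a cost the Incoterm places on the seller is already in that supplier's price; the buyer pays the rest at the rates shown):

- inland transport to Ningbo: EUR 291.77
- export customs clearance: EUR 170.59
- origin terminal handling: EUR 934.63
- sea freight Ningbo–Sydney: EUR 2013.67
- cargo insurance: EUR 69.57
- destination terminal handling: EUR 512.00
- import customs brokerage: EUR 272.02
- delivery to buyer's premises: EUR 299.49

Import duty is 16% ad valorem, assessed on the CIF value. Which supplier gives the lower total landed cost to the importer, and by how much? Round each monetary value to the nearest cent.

Supplier A (CFR):
CIF value = CFR price + insurance = 97519.94 + 69.57 = 97589.51
Import duty = 97589.51 × 16% = 15614.32
Buyer bears (A): 69.57 + 512.00 + 272.02 + 299.49 = 1153.08
Landed cost (A) = invoice 97519.94 + 1153.08 + duty 15614.32 = 114287.34
Supplier B (CIF):
The CIF price already equals the CIF value: 95594.39
Import duty = 95594.39 × 16% = 15295.10
Buyer bears (B): 512.00 + 272.02 + 299.49 = 1083.51
Landed cost (B) = invoice 95594.39 + 1083.51 + duty 15295.10 = 111973.00
Difference = |114287.34 − 111973.00| = 2314.34

Supplier B is cheaper by EUR 2314.34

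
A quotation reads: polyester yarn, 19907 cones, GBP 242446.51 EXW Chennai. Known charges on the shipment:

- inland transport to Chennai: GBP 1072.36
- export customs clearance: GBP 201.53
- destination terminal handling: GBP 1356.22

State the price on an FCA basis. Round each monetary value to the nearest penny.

FCA price: GBP 243720.40

Not relevant to the conversion: destination terminal — on the buyer under both terms; not part of either seller's price.
From EXW to FCA, the seller additionally bears: inland to port, export clearance.
FCA price = 242446.51 + 1072.36 + 201.53 = 243720.40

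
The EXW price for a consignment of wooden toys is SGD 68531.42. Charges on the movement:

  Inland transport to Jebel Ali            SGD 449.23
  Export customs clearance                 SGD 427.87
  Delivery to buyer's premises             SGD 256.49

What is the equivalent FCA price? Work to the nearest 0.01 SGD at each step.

Not relevant to the conversion: delivery — on the buyer under both terms; not part of either seller's price.
From EXW to FCA, the seller additionally bears: inland to port, export clearance.
FCA price = 68531.42 + 449.23 + 427.87 = 69408.52

FCA price: SGD 69408.52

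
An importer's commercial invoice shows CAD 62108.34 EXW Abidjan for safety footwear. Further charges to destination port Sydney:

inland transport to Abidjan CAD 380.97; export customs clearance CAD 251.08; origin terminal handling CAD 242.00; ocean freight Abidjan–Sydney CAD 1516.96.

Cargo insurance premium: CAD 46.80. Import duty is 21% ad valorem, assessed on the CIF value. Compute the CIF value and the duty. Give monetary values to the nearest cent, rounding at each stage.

CIF = EXW price + pre-shipment costs + freight + insurance
CIF = 62108.34 + 380.97 + 251.08 + 242.00 + 1516.96 + 46.80 = 64546.15
Import duty = 64546.15 × 21% = 13554.69

CIF value: CAD 64546.15; import duty: CAD 13554.69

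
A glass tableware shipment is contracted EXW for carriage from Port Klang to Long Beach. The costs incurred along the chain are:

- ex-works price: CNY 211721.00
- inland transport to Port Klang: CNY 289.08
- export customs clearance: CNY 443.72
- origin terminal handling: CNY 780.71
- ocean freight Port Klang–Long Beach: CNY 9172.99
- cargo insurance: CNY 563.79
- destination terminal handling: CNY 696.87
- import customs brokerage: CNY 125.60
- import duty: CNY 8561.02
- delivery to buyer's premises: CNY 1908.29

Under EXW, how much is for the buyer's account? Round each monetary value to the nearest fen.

Buyer's account: CNY 22542.07

EXW: the seller makes goods available at their premises; the buyer bears all onward costs.
Seller's account: goods 211721.00 = 211721.00
Buyer's account: inland to port 289.08 + export clearance 443.72 + origin terminal 780.71 + freight 9172.99 + insurance 563.79 + destination terminal 696.87 + brokerage 125.60 + duty 8561.02 + delivery 1908.29 = 22542.07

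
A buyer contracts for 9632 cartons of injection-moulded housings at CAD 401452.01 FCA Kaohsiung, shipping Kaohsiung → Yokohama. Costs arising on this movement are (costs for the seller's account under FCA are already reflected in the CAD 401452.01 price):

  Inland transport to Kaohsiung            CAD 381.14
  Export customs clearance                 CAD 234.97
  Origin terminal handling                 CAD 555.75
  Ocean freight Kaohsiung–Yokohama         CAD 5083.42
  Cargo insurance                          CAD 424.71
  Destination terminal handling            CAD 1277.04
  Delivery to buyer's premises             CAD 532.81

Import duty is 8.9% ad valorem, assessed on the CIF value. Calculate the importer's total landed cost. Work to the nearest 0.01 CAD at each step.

Total landed cost: CAD 445594.65

FCA: the seller delivers export-cleared goods to the carrier; the buyer bears costs from that point.
Already in the invoice (seller's account under FCA): inland to port, export clearance — exclude.
CIF value = FCA price + origin terminal + freight + insurance = 401452.01 + 555.75 + 5083.42 + 424.71 = 407515.89
Import duty = 407515.89 × 8.9% = 36268.91
Buyer bears: origin terminal 555.75 + freight 5083.42 + insurance 424.71 + destination terminal 1277.04 + delivery 532.81 + duty 36268.91 = 44142.64
Landed cost = invoice 401452.01 + 44142.64 = 445594.65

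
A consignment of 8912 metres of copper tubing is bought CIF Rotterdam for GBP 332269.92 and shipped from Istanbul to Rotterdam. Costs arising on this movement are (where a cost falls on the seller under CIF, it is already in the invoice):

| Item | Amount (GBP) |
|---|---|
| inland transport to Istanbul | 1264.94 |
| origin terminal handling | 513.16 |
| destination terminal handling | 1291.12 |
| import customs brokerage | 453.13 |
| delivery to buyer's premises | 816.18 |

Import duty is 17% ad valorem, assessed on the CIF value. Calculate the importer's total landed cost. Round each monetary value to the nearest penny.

CIF: the seller pays costs through ocean freight and marine insurance to the destination port.
Already in the invoice (seller's account under CIF): inland to port, origin terminal — exclude.
The CIF price already equals the CIF value: 332269.92
Import duty = 332269.92 × 17% = 56485.89
Buyer bears: destination terminal 1291.12 + brokerage 453.13 + delivery 816.18 + duty 56485.89 = 59046.32
Landed cost = invoice 332269.92 + 59046.32 = 391316.24

Total landed cost: GBP 391316.24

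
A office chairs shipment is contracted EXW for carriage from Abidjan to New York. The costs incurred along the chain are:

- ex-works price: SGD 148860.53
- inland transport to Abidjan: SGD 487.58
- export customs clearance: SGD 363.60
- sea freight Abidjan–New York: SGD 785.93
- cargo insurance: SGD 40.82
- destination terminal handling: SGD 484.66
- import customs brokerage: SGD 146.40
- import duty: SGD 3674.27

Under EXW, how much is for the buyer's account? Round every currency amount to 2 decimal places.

Buyer's account: SGD 5983.26

EXW: the seller makes goods available at their premises; the buyer bears all onward costs.
Seller's account: goods 148860.53 = 148860.53
Buyer's account: inland to port 487.58 + export clearance 363.60 + freight 785.93 + insurance 40.82 + destination terminal 484.66 + brokerage 146.40 + duty 3674.27 = 5983.26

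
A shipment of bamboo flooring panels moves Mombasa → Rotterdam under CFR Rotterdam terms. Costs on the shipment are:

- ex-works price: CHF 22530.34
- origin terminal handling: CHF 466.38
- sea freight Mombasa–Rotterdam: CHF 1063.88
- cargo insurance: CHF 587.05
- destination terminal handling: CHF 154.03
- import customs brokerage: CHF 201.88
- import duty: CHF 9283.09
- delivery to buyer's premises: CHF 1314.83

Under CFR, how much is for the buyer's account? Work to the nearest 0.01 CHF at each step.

Buyer's account: CHF 11540.88

CFR: the seller pays costs through ocean freight to the destination port, but not insurance.
Seller's account: goods 22530.34 + origin terminal 466.38 + freight 1063.88 = 24060.60
Buyer's account: insurance 587.05 + destination terminal 154.03 + brokerage 201.88 + duty 9283.09 + delivery 1314.83 = 11540.88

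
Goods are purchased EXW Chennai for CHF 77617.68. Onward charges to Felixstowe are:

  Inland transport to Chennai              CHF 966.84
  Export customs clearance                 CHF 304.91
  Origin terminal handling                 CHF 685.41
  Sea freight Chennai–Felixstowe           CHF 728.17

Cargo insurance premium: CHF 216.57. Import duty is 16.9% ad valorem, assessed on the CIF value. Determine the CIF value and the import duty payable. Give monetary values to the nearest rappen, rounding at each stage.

CIF = EXW price + pre-shipment costs + freight + insurance
CIF = 77617.68 + 966.84 + 304.91 + 685.41 + 728.17 + 216.57 = 80519.58
Import duty = 80519.58 × 16.9% = 13607.81

CIF value: CHF 80519.58; import duty: CHF 13607.81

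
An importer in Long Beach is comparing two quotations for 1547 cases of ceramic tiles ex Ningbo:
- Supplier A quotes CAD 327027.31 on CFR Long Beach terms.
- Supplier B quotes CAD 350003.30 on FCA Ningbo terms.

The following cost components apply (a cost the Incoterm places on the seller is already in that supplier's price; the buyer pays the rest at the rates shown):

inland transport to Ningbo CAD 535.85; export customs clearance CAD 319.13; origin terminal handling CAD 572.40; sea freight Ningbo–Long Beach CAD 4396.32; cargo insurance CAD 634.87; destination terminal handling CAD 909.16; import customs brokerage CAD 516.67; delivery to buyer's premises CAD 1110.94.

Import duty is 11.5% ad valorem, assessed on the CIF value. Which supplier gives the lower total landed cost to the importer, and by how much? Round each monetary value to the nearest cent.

Supplier A is cheaper by CAD 31158.35

Supplier A (CFR):
CIF value = CFR price + insurance = 327027.31 + 634.87 = 327662.18
Import duty = 327662.18 × 11.5% = 37681.15
Buyer bears (A): 634.87 + 909.16 + 516.67 + 1110.94 = 3171.64
Landed cost (A) = invoice 327027.31 + 3171.64 + duty 37681.15 = 367880.10
Supplier B (FCA):
CIF value = FCA price + origin terminal + freight + insurance = 350003.30 + 572.40 + 4396.32 + 634.87 = 355606.89
Import duty = 355606.89 × 11.5% = 40894.79
Buyer bears (B): 572.40 + 4396.32 + 634.87 + 909.16 + 516.67 + 1110.94 = 8140.36
Landed cost (B) = invoice 350003.30 + 8140.36 + duty 40894.79 = 399038.45
Difference = |367880.10 − 399038.45| = 31158.35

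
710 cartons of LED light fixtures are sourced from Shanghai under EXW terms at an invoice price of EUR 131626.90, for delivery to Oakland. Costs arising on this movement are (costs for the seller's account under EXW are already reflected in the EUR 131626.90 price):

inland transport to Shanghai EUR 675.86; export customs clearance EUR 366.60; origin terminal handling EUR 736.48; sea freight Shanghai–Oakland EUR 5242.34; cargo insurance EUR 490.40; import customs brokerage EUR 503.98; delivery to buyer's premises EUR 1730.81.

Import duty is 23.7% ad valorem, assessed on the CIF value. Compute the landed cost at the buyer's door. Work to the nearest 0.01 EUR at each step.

EXW: the seller makes goods available at their premises; the buyer bears all onward costs.
CIF value = EXW price + inland to port + export clearance + origin terminal + freight + insurance = 131626.90 + 675.86 + 366.60 + 736.48 + 5242.34 + 490.40 = 139138.58
Import duty = 139138.58 × 23.7% = 32975.84
Buyer bears: inland to port 675.86 + export clearance 366.60 + origin terminal 736.48 + freight 5242.34 + insurance 490.40 + brokerage 503.98 + delivery 1730.81 + duty 32975.84 = 42722.31
Landed cost = invoice 131626.90 + 42722.31 = 174349.21

Total landed cost: EUR 174349.21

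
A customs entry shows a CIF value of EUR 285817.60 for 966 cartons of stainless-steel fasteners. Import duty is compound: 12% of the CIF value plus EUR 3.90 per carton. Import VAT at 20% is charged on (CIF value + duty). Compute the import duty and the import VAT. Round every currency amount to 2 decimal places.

Ad valorem component: 285817.60 × 12% = 34298.11
Specific component: 966 × 3.90 = 3767.40
Import duty = 34298.11 + 3767.40 = 38065.51
VAT base = CIF + duty = 285817.60 + 38065.51 = 323883.11
Import VAT = 323883.11 × 20% = 64776.62

Import duty: EUR 38065.51; import VAT: EUR 64776.62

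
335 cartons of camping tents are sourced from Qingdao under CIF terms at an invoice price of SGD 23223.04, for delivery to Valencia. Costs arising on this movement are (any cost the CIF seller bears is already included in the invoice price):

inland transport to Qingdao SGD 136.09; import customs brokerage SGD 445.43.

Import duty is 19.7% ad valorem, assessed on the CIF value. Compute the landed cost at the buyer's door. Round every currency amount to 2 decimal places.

Total landed cost: SGD 28243.41

CIF: the seller pays costs through ocean freight and marine insurance to the destination port.
Already in the invoice (seller's account under CIF): inland to port — exclude.
The CIF price already equals the CIF value: 23223.04
Import duty = 23223.04 × 19.7% = 4574.94
Buyer bears: brokerage 445.43 + duty 4574.94 = 5020.37
Landed cost = invoice 23223.04 + 5020.37 = 28243.41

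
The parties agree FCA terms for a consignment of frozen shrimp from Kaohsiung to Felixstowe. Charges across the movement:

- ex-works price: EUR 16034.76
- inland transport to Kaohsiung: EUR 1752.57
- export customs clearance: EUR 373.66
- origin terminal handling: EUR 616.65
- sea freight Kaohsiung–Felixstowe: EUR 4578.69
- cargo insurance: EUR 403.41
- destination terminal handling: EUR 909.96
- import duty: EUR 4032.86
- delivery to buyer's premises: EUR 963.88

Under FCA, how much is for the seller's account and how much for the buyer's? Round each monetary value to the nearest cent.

Seller: EUR 18160.99; buyer: EUR 11505.45

FCA: the seller delivers export-cleared goods to the carrier; the buyer bears costs from that point.
Seller's account: goods 16034.76 + inland to port 1752.57 + export clearance 373.66 = 18160.99
Buyer's account: origin terminal 616.65 + freight 4578.69 + insurance 403.41 + destination terminal 909.96 + duty 4032.86 + delivery 963.88 = 11505.45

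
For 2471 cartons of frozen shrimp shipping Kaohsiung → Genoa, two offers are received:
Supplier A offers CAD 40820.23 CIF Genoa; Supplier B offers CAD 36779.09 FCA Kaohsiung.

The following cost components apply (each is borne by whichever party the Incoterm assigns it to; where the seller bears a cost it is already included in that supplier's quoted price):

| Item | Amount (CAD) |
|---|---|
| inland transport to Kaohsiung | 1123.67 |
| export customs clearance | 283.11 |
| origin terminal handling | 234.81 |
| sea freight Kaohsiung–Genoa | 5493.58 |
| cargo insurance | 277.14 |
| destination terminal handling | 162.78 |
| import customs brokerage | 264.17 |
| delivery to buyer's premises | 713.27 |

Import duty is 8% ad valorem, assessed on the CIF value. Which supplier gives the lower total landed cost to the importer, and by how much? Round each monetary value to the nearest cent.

Supplier A (CIF):
The CIF price already equals the CIF value: 40820.23
Import duty = 40820.23 × 8% = 3265.62
Buyer bears (A): 162.78 + 264.17 + 713.27 = 1140.22
Landed cost (A) = invoice 40820.23 + 1140.22 + duty 3265.62 = 45226.07
Supplier B (FCA):
CIF value = FCA price + origin terminal + freight + insurance = 36779.09 + 234.81 + 5493.58 + 277.14 = 42784.62
Import duty = 42784.62 × 8% = 3422.77
Buyer bears (B): 234.81 + 5493.58 + 277.14 + 162.78 + 264.17 + 713.27 = 7145.75
Landed cost (B) = invoice 36779.09 + 7145.75 + duty 3422.77 = 47347.61
Difference = |45226.07 − 47347.61| = 2121.54

Supplier A is cheaper by CAD 2121.54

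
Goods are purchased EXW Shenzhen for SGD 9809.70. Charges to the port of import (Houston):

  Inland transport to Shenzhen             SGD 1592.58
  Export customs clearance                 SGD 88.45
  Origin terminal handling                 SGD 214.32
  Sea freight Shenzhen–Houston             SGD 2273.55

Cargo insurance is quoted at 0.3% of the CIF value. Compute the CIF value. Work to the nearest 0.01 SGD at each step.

Let C be the CIF value. C = EXW price + pre-shipment costs + freight + 0.3% × C
C − 0.3% × C = 9809.70 + 1592.58 + 88.45 + 214.32 + 2273.55
0.997 × C = 13978.60
C = 13978.60 / 0.997 = 14020.66
Insurance premium = 0.3% × 14020.66 = 42.06

CIF value: SGD 14020.66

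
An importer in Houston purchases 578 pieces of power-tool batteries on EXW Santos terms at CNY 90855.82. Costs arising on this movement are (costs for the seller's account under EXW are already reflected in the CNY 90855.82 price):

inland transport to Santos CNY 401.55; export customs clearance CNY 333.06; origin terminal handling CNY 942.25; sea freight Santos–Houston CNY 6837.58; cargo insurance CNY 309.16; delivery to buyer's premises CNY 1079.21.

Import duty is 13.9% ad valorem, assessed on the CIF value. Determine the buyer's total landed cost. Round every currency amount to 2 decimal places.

EXW: the seller makes goods available at their premises; the buyer bears all onward costs.
CIF value = EXW price + inland to port + export clearance + origin terminal + freight + insurance = 90855.82 + 401.55 + 333.06 + 942.25 + 6837.58 + 309.16 = 99679.42
Import duty = 99679.42 × 13.9% = 13855.44
Buyer bears: inland to port 401.55 + export clearance 333.06 + origin terminal 942.25 + freight 6837.58 + insurance 309.16 + delivery 1079.21 + duty 13855.44 = 23758.25
Landed cost = invoice 90855.82 + 23758.25 = 114614.07

Total landed cost: CNY 114614.07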